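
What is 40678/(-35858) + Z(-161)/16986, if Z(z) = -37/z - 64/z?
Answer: -55620188065/49031261034 ≈ -1.1344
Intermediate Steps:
Z(z) = -101/z
40678/(-35858) + Z(-161)/16986 = 40678/(-35858) - 101/(-161)/16986 = 40678*(-1/35858) - 101*(-1/161)*(1/16986) = -20339/17929 + (101/161)*(1/16986) = -20339/17929 + 101/2734746 = -55620188065/49031261034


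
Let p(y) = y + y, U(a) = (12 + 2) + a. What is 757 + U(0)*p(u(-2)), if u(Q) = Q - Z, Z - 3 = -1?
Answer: 645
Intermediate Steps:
Z = 2 (Z = 3 - 1 = 2)
U(a) = 14 + a
u(Q) = -2 + Q (u(Q) = Q - 1*2 = Q - 2 = -2 + Q)
p(y) = 2*y
757 + U(0)*p(u(-2)) = 757 + (14 + 0)*(2*(-2 - 2)) = 757 + 14*(2*(-4)) = 757 + 14*(-8) = 757 - 112 = 645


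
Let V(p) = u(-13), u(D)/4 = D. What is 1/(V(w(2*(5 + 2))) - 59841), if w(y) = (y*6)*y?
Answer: -1/59893 ≈ -1.6696e-5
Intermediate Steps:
w(y) = 6*y**2 (w(y) = (6*y)*y = 6*y**2)
u(D) = 4*D
V(p) = -52 (V(p) = 4*(-13) = -52)
1/(V(w(2*(5 + 2))) - 59841) = 1/(-52 - 59841) = 1/(-59893) = -1/59893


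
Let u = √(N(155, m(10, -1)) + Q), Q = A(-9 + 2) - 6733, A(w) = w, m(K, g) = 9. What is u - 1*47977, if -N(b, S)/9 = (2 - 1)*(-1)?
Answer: -47977 + I*√6731 ≈ -47977.0 + 82.043*I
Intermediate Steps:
N(b, S) = 9 (N(b, S) = -9*(2 - 1)*(-1) = -9*(-1) = 9)
Q = -6740 (Q = (-9 + 2) - 6733 = -7 - 6733 = -6740)
u = I*√6731 (u = √(9 - 6740) = √(-6731) = I*√6731 ≈ 82.043*I)
u - 1*47977 = I*√6731 - 1*47977 = I*√6731 - 47977 = -47977 + I*√6731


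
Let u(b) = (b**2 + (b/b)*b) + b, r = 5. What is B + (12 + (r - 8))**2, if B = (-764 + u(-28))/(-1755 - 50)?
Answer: 146241/1805 ≈ 81.020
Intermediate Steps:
u(b) = b**2 + 2*b (u(b) = (b**2 + 1*b) + b = (b**2 + b) + b = (b + b**2) + b = b**2 + 2*b)
B = 36/1805 (B = (-764 - 28*(2 - 28))/(-1755 - 50) = (-764 - 28*(-26))/(-1805) = (-764 + 728)*(-1/1805) = -36*(-1/1805) = 36/1805 ≈ 0.019945)
B + (12 + (r - 8))**2 = 36/1805 + (12 + (5 - 8))**2 = 36/1805 + (12 - 3)**2 = 36/1805 + 9**2 = 36/1805 + 81 = 146241/1805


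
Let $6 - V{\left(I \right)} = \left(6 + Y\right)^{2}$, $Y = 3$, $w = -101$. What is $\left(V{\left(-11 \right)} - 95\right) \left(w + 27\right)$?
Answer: $12580$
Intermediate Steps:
$V{\left(I \right)} = -75$ ($V{\left(I \right)} = 6 - \left(6 + 3\right)^{2} = 6 - 9^{2} = 6 - 81 = -75$)
$\left(V{\left(-11 \right)} - 95\right) \left(w + 27\right) = \left(-75 - 95\right) \left(-101 + 27\right) = \left(-170\right) \left(-74\right) = 12580$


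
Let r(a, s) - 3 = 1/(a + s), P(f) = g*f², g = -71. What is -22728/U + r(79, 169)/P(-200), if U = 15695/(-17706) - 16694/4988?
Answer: 8836049975901532907/1645778486848000 ≈ 5368.9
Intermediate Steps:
U = -46733828/11039691 (U = 15695*(-1/17706) - 16694*1/4988 = -15695/17706 - 8347/2494 = -46733828/11039691 ≈ -4.2333)
P(f) = -71*f²
r(a, s) = 3 + 1/(a + s)
-22728/U + r(79, 169)/P(-200) = -22728/(-46733828/11039691) + ((1 + 3*79 + 3*169)/(79 + 169))/((-71*(-200)²)) = -22728*(-11039691/46733828) + ((1 + 237 + 507)/248)/((-71*40000)) = 62727524262/11683457 + ((1/248)*745)/(-2840000) = 62727524262/11683457 + (745/248)*(-1/2840000) = 62727524262/11683457 - 149/140864000 = 8836049975901532907/1645778486848000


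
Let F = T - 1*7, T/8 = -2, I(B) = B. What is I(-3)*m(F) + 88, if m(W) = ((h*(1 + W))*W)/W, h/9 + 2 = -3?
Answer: -2882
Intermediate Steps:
h = -45 (h = -18 + 9*(-3) = -18 - 27 = -45)
T = -16 (T = 8*(-2) = -16)
F = -23 (F = -16 - 1*7 = -16 - 7 = -23)
m(W) = -45 - 45*W (m(W) = ((-45*(1 + W))*W)/W = ((-45 - 45*W)*W)/W = (W*(-45 - 45*W))/W = -45 - 45*W)
I(-3)*m(F) + 88 = -3*(-45 - 45*(-23)) + 88 = -3*(-45 + 1035) + 88 = -3*990 + 88 = -2970 + 88 = -2882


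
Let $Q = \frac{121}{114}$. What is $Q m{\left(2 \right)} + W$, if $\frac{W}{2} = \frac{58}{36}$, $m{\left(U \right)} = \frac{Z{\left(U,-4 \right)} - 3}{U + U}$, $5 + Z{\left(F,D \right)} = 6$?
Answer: $\frac{1841}{684} \approx 2.6915$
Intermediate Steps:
$Z{\left(F,D \right)} = 1$ ($Z{\left(F,D \right)} = -5 + 6 = 1$)
$Q = \frac{121}{114}$ ($Q = 121 \cdot \frac{1}{114} = \frac{121}{114} \approx 1.0614$)
$m{\left(U \right)} = - \frac{1}{U}$ ($m{\left(U \right)} = \frac{1 - 3}{U + U} = - \frac{2}{2 U} = - 2 \frac{1}{2 U} = - \frac{1}{U}$)
$W = \frac{29}{9}$ ($W = 2 \cdot \frac{58}{36} = 2 \cdot 58 \cdot \frac{1}{36} = 2 \cdot \frac{29}{18} = \frac{29}{9} \approx 3.2222$)
$Q m{\left(2 \right)} + W = \frac{121 \left(- \frac{1}{2}\right)}{114} + \frac{29}{9} = \frac{121 \left(\left(-1\right) \frac{1}{2}\right)}{114} + \frac{29}{9} = \frac{121}{114} \left(- \frac{1}{2}\right) + \frac{29}{9} = - \frac{121}{228} + \frac{29}{9} = \frac{1841}{684}$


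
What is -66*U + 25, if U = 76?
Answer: -4991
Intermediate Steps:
-66*U + 25 = -66*76 + 25 = -5016 + 25 = -4991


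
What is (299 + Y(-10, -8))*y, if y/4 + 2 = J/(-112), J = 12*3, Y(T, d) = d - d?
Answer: -19435/7 ≈ -2776.4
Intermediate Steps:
Y(T, d) = 0
J = 36
y = -65/7 (y = -8 + 4*(36/(-112)) = -8 + 4*(36*(-1/112)) = -8 + 4*(-9/28) = -8 - 9/7 = -65/7 ≈ -9.2857)
(299 + Y(-10, -8))*y = (299 + 0)*(-65/7) = 299*(-65/7) = -19435/7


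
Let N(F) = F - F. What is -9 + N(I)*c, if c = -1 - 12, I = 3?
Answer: -9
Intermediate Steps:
c = -13
N(F) = 0
-9 + N(I)*c = -9 + 0*(-13) = -9 + 0 = -9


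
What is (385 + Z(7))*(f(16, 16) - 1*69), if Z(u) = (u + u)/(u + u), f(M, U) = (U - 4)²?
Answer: 28950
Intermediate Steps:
f(M, U) = (-4 + U)²
Z(u) = 1 (Z(u) = (2*u)/((2*u)) = (2*u)*(1/(2*u)) = 1)
(385 + Z(7))*(f(16, 16) - 1*69) = (385 + 1)*((-4 + 16)² - 1*69) = 386*(12² - 69) = 386*(144 - 69) = 386*75 = 28950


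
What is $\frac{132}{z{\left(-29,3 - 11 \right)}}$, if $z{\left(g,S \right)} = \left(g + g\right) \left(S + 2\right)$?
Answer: $\frac{11}{29} \approx 0.37931$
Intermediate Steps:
$z{\left(g,S \right)} = 2 g \left(2 + S\right)$
$\frac{132}{z{\left(-29,3 - 11 \right)}} = \frac{132}{2 \left(-29\right) \left(2 + \left(3 - 11\right)\right)} = \frac{132}{2 \left(-29\right) \left(2 - 8\right)} = \frac{132}{2 \left(-29\right) \left(-6\right)} = \frac{132}{348} = 132 \cdot \frac{1}{348} = \frac{11}{29}$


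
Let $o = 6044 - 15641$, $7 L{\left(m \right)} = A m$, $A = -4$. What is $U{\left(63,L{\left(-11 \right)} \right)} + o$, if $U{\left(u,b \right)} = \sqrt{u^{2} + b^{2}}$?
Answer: $-9597 + \frac{\sqrt{196417}}{7} \approx -9533.7$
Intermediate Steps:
$L{\left(m \right)} = - \frac{4 m}{7}$ ($L{\left(m \right)} = \frac{\left(-4\right) m}{7} = - \frac{4 m}{7}$)
$o = -9597$ ($o = 6044 - 15641 = -9597$)
$U{\left(u,b \right)} = \sqrt{b^{2} + u^{2}}$
$U{\left(63,L{\left(-11 \right)} \right)} + o = \sqrt{\left(\left(- \frac{4}{7}\right) \left(-11\right)\right)^{2} + 63^{2}} - 9597 = \sqrt{\left(\frac{44}{7}\right)^{2} + 3969} - 9597 = \sqrt{\frac{1936}{49} + 3969} - 9597 = \sqrt{\frac{196417}{49}} - 9597 = \frac{\sqrt{196417}}{7} - 9597 = -9597 + \frac{\sqrt{196417}}{7}$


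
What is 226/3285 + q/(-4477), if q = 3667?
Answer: -11034293/14706945 ≈ -0.75028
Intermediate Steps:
226/3285 + q/(-4477) = 226/3285 + 3667/(-4477) = 226*(1/3285) + 3667*(-1/4477) = 226/3285 - 3667/4477 = -11034293/14706945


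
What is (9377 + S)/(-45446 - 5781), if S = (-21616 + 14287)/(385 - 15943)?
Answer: -48631565/265663222 ≈ -0.18306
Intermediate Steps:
S = 2443/5186 (S = -7329/(-15558) = -7329*(-1/15558) = 2443/5186 ≈ 0.47108)
(9377 + S)/(-45446 - 5781) = (9377 + 2443/5186)/(-45446 - 5781) = (48631565/5186)/(-51227) = (48631565/5186)*(-1/51227) = -48631565/265663222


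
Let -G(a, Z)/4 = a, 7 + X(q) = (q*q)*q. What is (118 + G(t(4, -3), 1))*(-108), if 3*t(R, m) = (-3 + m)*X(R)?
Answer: -61992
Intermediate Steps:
X(q) = -7 + q**3 (X(q) = -7 + (q*q)*q = -7 + q**2*q = -7 + q**3)
t(R, m) = (-7 + R**3)*(-3 + m)/3 (t(R, m) = ((-3 + m)*(-7 + R**3))/3 = ((-7 + R**3)*(-3 + m))/3 = (-7 + R**3)*(-3 + m)/3)
G(a, Z) = -4*a
(118 + G(t(4, -3), 1))*(-108) = (118 - 4*(-7 + 4**3)*(-3 - 3)/3)*(-108) = (118 - 4*(-7 + 64)*(-6)/3)*(-108) = (118 - 4*57*(-6)/3)*(-108) = (118 - 4*(-114))*(-108) = (118 + 456)*(-108) = 574*(-108) = -61992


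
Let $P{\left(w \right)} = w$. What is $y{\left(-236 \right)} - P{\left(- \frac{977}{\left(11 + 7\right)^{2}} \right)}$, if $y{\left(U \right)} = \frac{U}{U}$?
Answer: $\frac{1301}{324} \approx 4.0154$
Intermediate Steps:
$y{\left(U \right)} = 1$
$y{\left(-236 \right)} - P{\left(- \frac{977}{\left(11 + 7\right)^{2}} \right)} = 1 - - \frac{977}{\left(11 + 7\right)^{2}} = 1 - - \frac{977}{18^{2}} = 1 - - \frac{977}{324} = 1 + \frac{977}{324} = \frac{1301}{324}$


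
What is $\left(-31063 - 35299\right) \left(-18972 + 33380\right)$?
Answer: $-956143696$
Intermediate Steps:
$\left(-31063 - 35299\right) \left(-18972 + 33380\right) = \left(-66362\right) 14408 = -956143696$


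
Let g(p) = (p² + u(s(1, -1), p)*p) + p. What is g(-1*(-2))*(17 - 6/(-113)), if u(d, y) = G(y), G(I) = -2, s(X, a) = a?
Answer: 3854/113 ≈ 34.106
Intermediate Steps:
u(d, y) = -2
g(p) = p² - p (g(p) = (p² - 2*p) + p = p² - p)
g(-1*(-2))*(17 - 6/(-113)) = ((-1*(-2))*(-1 - 1*(-2)))*(17 - 6/(-113)) = (2*(-1 + 2))*(17 - 6*(-1/113)) = (2*1)*(17 + 6/113) = 2*(1927/113) = 3854/113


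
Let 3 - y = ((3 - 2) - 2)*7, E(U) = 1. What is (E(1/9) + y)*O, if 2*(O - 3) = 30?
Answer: 198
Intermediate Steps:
O = 18 (O = 3 + (1/2)*30 = 3 + 15 = 18)
y = 10 (y = 3 - ((3 - 2) - 2)*7 = 3 - (1 - 2)*7 = 3 - (-1)*7 = 3 - 1*(-7) = 3 + 7 = 10)
(E(1/9) + y)*O = (1 + 10)*18 = 11*18 = 198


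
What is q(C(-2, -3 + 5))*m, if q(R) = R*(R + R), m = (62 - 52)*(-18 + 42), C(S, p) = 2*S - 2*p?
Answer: 30720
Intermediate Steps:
C(S, p) = -2*p + 2*S
m = 240 (m = 10*24 = 240)
q(R) = 2*R² (q(R) = R*(2*R) = 2*R²)
q(C(-2, -3 + 5))*m = (2*(-2*(-3 + 5) + 2*(-2))²)*240 = (2*(-2*2 - 4)²)*240 = (2*(-4 - 4)²)*240 = (2*(-8)²)*240 = (2*64)*240 = 128*240 = 30720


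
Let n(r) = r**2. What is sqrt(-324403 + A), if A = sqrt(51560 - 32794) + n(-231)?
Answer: sqrt(-271042 + sqrt(18766)) ≈ 520.49*I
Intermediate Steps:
A = 53361 + sqrt(18766) (A = sqrt(51560 - 32794) + (-231)**2 = sqrt(18766) + 53361 = 53361 + sqrt(18766) ≈ 53498.)
sqrt(-324403 + A) = sqrt(-324403 + (53361 + sqrt(18766))) = sqrt(-271042 + sqrt(18766))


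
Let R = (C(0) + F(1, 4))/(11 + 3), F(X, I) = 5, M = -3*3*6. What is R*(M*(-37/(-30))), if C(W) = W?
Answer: -333/14 ≈ -23.786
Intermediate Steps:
M = -54 (M = -9*6 = -54)
R = 5/14 (R = (0 + 5)/(11 + 3) = 5/14 ≈ 0.35714)
R*(M*(-37/(-30))) = 5*(-(-1998)/(-30))/14 = 5*(-(-1998)*(-1)/30)/14 = 5*(-54*37/30)/14 = (5/14)*(-333/5) = -333/14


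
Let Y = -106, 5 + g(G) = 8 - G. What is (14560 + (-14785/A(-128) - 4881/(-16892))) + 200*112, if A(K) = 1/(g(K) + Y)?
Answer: -5619372299/16892 ≈ -3.3266e+5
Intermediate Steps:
g(G) = 3 - G (g(G) = -5 + (8 - G) = 3 - G)
A(K) = 1/(-103 - K) (A(K) = 1/((3 - K) - 106) = 1/(-103 - K))
(14560 + (-14785/A(-128) - 4881/(-16892))) + 200*112 = (14560 + (-14785/((-1/(103 - 128))) - 4881/(-16892))) + 200*112 = (14560 + (-14785/((-1/(-25))) - 4881*(-1/16892))) + 22400 = (14560 + (-14785/((-1*(-1/25))) + 4881/16892)) + 22400 = (14560 + (-14785/1/25 + 4881/16892)) + 22400 = (14560 + (-14785*25 + 4881/16892)) + 22400 = (14560 + (-369625 + 4881/16892)) + 22400 = (14560 - 6243700619/16892) + 22400 = -5997753099/16892 + 22400 = -5619372299/16892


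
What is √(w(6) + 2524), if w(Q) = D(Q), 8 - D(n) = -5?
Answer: √2537 ≈ 50.369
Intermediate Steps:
D(n) = 13 (D(n) = 8 - 1*(-5) = 8 + 5 = 13)
w(Q) = 13
√(w(6) + 2524) = √(13 + 2524) = √2537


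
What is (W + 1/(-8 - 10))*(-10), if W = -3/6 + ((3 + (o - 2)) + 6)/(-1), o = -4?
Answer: 320/9 ≈ 35.556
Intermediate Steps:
W = -7/2 (W = -3/6 + ((3 + (-4 - 2)) + 6)/(-1) = -3*⅙ + ((3 - 6) + 6)*(-1) = -½ + (-3 + 6)*(-1) = -½ + 3*(-1) = -½ - 3 = -7/2 ≈ -3.5000)
(W + 1/(-8 - 10))*(-10) = (-7/2 + 1/(-8 - 10))*(-10) = (-7/2 + 1/(-18))*(-10) = (-7/2 - 1/18)*(-10) = -32/9*(-10) = 320/9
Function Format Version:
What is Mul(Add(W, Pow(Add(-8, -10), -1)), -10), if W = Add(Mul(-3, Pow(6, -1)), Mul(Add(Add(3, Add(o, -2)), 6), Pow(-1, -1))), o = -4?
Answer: Rational(320, 9) ≈ 35.556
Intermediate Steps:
W = Rational(-7, 2) (W = Add(Mul(-3, Pow(6, -1)), Mul(Add(Add(3, Add(-4, -2)), 6), Pow(-1, -1))) = Add(Mul(-3, Rational(1, 6)), Mul(Add(Add(3, -6), 6), -1)) = Add(Rational(-1, 2), Mul(Add(-3, 6), -1)) = Add(Rational(-1, 2), Mul(3, -1)) = Add(Rational(-1, 2), -3) = Rational(-7, 2) ≈ -3.5000)
Mul(Add(W, Pow(Add(-8, -10), -1)), -10) = Mul(Add(Rational(-7, 2), Pow(Add(-8, -10), -1)), -10) = Mul(Add(Rational(-7, 2), Pow(-18, -1)), -10) = Mul(Add(Rational(-7, 2), Rational(-1, 18)), -10) = Mul(Rational(-32, 9), -10) = Rational(320, 9)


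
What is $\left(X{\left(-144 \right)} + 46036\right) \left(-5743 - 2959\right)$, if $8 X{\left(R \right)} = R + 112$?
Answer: $-400570464$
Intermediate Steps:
$X{\left(R \right)} = 14 + \frac{R}{8}$ ($X{\left(R \right)} = \frac{R + 112}{8} = \frac{112 + R}{8} = 14 + \frac{R}{8}$)
$\left(X{\left(-144 \right)} + 46036\right) \left(-5743 - 2959\right) = \left(\left(14 + \frac{1}{8} \left(-144\right)\right) + 46036\right) \left(-5743 - 2959\right) = \left(\left(14 - 18\right) + 46036\right) \left(-8702\right) = \left(-4 + 46036\right) \left(-8702\right) = 46032 \left(-8702\right) = -400570464$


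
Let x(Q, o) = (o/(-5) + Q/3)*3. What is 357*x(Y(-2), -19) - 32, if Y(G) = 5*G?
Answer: 2339/5 ≈ 467.80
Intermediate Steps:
x(Q, o) = Q - 3*o/5 (x(Q, o) = (o*(-⅕) + Q*(⅓))*3 = (-o/5 + Q/3)*3 = Q - 3*o/5)
357*x(Y(-2), -19) - 32 = 357*(5*(-2) - ⅗*(-19)) - 32 = 357*(-10 + 57/5) - 32 = 357*(7/5) - 32 = 2499/5 - 32 = 2339/5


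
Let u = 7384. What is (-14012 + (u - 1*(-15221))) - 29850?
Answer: -21257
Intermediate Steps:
(-14012 + (u - 1*(-15221))) - 29850 = (-14012 + (7384 - 1*(-15221))) - 29850 = (-14012 + (7384 + 15221)) - 29850 = (-14012 + 22605) - 29850 = 8593 - 29850 = -21257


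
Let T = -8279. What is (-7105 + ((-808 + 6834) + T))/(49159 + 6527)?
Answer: -4679/27843 ≈ -0.16805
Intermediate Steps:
(-7105 + ((-808 + 6834) + T))/(49159 + 6527) = (-7105 + ((-808 + 6834) - 8279))/(49159 + 6527) = (-7105 + (6026 - 8279))/55686 = (-7105 - 2253)*(1/55686) = -9358*1/55686 = -4679/27843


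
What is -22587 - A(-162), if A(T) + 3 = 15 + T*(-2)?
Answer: -22923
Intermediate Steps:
A(T) = 12 - 2*T (A(T) = -3 + (15 + T*(-2)) = -3 + (15 - 2*T) = 12 - 2*T)
-22587 - A(-162) = -22587 - (12 - 2*(-162)) = -22587 - (12 + 324) = -22587 - 1*336 = -22587 - 336 = -22923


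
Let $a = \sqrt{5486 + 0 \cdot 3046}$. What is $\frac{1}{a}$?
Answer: $\frac{\sqrt{5486}}{5486} \approx 0.013501$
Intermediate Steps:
$a = \sqrt{5486}$ ($a = \sqrt{5486 + 0} = \sqrt{5486} \approx 74.068$)
$\frac{1}{a} = \frac{1}{\sqrt{5486}} = \frac{\sqrt{5486}}{5486}$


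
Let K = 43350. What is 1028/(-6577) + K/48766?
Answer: 117490751/160366991 ≈ 0.73264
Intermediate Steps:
1028/(-6577) + K/48766 = 1028/(-6577) + 43350/48766 = 1028*(-1/6577) + 43350*(1/48766) = -1028/6577 + 21675/24383 = 117490751/160366991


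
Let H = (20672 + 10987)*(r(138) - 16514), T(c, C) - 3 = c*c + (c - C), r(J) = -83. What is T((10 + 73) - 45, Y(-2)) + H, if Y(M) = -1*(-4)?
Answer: -525442942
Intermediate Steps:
Y(M) = 4
T(c, C) = 3 + c + c**2 - C (T(c, C) = 3 + (c*c + (c - C)) = 3 + (c**2 + (c - C)) = 3 + (c + c**2 - C) = 3 + c + c**2 - C)
H = -525444423 (H = (20672 + 10987)*(-83 - 16514) = 31659*(-16597) = -525444423)
T((10 + 73) - 45, Y(-2)) + H = (3 + ((10 + 73) - 45) + ((10 + 73) - 45)**2 - 1*4) - 525444423 = (3 + (83 - 45) + (83 - 45)**2 - 4) - 525444423 = (3 + 38 + 38**2 - 4) - 525444423 = (3 + 38 + 1444 - 4) - 525444423 = 1481 - 525444423 = -525442942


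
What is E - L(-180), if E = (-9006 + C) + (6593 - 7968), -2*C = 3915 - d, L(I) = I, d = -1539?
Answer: -12928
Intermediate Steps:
C = -2727 (C = -(3915 - 1*(-1539))/2 = -(3915 + 1539)/2 = -½*5454 = -2727)
E = -13108 (E = (-9006 - 2727) + (6593 - 7968) = -11733 - 1375 = -13108)
E - L(-180) = -13108 - 1*(-180) = -13108 + 180 = -12928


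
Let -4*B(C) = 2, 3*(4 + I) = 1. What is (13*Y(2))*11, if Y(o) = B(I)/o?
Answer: -143/4 ≈ -35.750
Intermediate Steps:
I = -11/3 (I = -4 + (⅓)*1 = -4 + ⅓ = -11/3 ≈ -3.6667)
B(C) = -½ (B(C) = -¼*2 = -½)
Y(o) = -1/(2*o)
(13*Y(2))*11 = (13*(-½/2))*11 = (13*(-½*½))*11 = (13*(-¼))*11 = -13/4*11 = -143/4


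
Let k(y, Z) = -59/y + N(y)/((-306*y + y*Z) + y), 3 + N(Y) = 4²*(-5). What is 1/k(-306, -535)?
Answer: 257040/49477 ≈ 5.1951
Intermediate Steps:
N(Y) = -83 (N(Y) = -3 + 4²*(-5) = -3 + 16*(-5) = -3 - 80 = -83)
k(y, Z) = -83/(-305*y + Z*y) - 59/y (k(y, Z) = -59/y - 83/((-306*y + y*Z) + y) = -59/y - 83/((-306*y + Z*y) + y) = -59/y - 83/(-305*y + Z*y) = -83/(-305*y + Z*y) - 59/y)
1/k(-306, -535) = 1/((17912 - 59*(-535))/((-306)*(-305 - 535))) = 1/(-1/306*(17912 + 31565)/(-840)) = 1/(-1/306*(-1/840)*49477) = 1/(49477/257040) = 257040/49477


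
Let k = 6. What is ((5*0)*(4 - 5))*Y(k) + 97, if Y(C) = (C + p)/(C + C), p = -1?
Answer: 97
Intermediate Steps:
Y(C) = (-1 + C)/(2*C) (Y(C) = (C - 1)/(C + C) = (-1 + C)/((2*C)) = (-1 + C)*(1/(2*C)) = (-1 + C)/(2*C))
((5*0)*(4 - 5))*Y(k) + 97 = ((5*0)*(4 - 5))*((½)*(-1 + 6)/6) + 97 = (0*(-1))*((½)*(⅙)*5) + 97 = 0*(5/12) + 97 = 0 + 97 = 97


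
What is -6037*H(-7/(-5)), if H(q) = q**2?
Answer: -295813/25 ≈ -11833.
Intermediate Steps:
-6037*H(-7/(-5)) = -6037*(-7/(-5))**2 = -6037*(-7*(-1/5))**2 = -6037*(7/5)**2 = -6037*49/25 = -295813/25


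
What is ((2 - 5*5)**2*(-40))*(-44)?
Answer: 931040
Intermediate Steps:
((2 - 5*5)**2*(-40))*(-44) = ((2 - 25)**2*(-40))*(-44) = ((-23)**2*(-40))*(-44) = (529*(-40))*(-44) = -21160*(-44) = 931040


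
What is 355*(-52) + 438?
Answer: -18022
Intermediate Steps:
355*(-52) + 438 = -18460 + 438 = -18022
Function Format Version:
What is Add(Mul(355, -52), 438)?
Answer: -18022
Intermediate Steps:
Add(Mul(355, -52), 438) = Add(-18460, 438) = -18022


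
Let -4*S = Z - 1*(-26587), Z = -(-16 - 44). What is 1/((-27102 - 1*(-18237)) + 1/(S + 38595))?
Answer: -127733/1132353041 ≈ -0.00011280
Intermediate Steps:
Z = 60 (Z = -1*(-60) = 60)
S = -26647/4 (S = -(60 - 1*(-26587))/4 = -(60 + 26587)/4 = -1/4*26647 = -26647/4 ≈ -6661.8)
1/((-27102 - 1*(-18237)) + 1/(S + 38595)) = 1/((-27102 - 1*(-18237)) + 1/(-26647/4 + 38595)) = 1/((-27102 + 18237) + 1/(127733/4)) = 1/(-8865 + 4/127733) = 1/(-1132353041/127733) = -127733/1132353041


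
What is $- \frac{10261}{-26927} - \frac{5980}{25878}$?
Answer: $\frac{52255349}{348408453} \approx 0.14998$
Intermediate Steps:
$- \frac{10261}{-26927} - \frac{5980}{25878} = \left(-10261\right) \left(- \frac{1}{26927}\right) - \frac{2990}{12939} = \frac{10261}{26927} - \frac{2990}{12939} = \frac{52255349}{348408453}$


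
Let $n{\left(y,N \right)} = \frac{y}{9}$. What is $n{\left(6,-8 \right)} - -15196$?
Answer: $\frac{45590}{3} \approx 15197.0$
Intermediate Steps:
$n{\left(y,N \right)} = \frac{y}{9}$ ($n{\left(y,N \right)} = y \frac{1}{9} = \frac{y}{9}$)
$n{\left(6,-8 \right)} - -15196 = \frac{1}{9} \cdot 6 - -15196 = \frac{2}{3} + 15196 = \frac{45590}{3}$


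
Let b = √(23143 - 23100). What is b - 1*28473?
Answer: -28473 + √43 ≈ -28466.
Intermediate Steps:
b = √43 ≈ 6.5574
b - 1*28473 = √43 - 1*28473 = √43 - 28473 = -28473 + √43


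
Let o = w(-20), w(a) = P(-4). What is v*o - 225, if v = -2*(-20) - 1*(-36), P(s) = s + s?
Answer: -833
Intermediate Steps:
P(s) = 2*s
w(a) = -8 (w(a) = 2*(-4) = -8)
o = -8
v = 76 (v = 40 + 36 = 76)
v*o - 225 = 76*(-8) - 225 = -608 - 225 = -833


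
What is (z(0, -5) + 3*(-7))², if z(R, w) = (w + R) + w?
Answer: 961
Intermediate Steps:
z(R, w) = R + 2*w (z(R, w) = (R + w) + w = R + 2*w)
(z(0, -5) + 3*(-7))² = ((0 + 2*(-5)) + 3*(-7))² = ((0 - 10) - 21)² = (-10 - 21)² = (-31)² = 961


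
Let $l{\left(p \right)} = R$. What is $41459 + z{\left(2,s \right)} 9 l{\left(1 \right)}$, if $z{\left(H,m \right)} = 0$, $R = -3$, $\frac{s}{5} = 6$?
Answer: $41459$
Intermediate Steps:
$s = 30$ ($s = 5 \cdot 6 = 30$)
$l{\left(p \right)} = -3$
$41459 + z{\left(2,s \right)} 9 l{\left(1 \right)} = 41459 + 0 \cdot 9 \left(-3\right) = 41459 + 0 \left(-3\right) = 41459 + 0 = 41459$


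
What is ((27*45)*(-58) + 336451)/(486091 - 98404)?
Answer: 265981/387687 ≈ 0.68607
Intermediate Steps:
((27*45)*(-58) + 336451)/(486091 - 98404) = (1215*(-58) + 336451)/387687 = (-70470 + 336451)*(1/387687) = 265981*(1/387687) = 265981/387687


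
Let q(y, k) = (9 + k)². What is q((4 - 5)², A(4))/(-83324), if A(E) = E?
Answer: -169/83324 ≈ -0.0020282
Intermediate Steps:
q((4 - 5)², A(4))/(-83324) = (9 + 4)²/(-83324) = 13²*(-1/83324) = 169*(-1/83324) = -169/83324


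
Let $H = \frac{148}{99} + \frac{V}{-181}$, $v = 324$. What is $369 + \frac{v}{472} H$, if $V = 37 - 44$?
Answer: $\frac{86939451}{234938} \approx 370.05$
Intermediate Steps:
$V = -7$
$H = \frac{27481}{17919}$ ($H = \frac{148}{99} - \frac{7}{-181} = 148 \cdot \frac{1}{99} - - \frac{7}{181} = \frac{148}{99} + \frac{7}{181} = \frac{27481}{17919} \approx 1.5336$)
$369 + \frac{v}{472} H = 369 + \frac{324}{472} \cdot \frac{27481}{17919} = 369 + 324 \cdot \frac{1}{472} \cdot \frac{27481}{17919} = 369 + \frac{81}{118} \cdot \frac{27481}{17919} = 369 + \frac{247329}{234938} = \frac{86939451}{234938}$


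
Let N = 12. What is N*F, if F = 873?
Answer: 10476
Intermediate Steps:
N*F = 12*873 = 10476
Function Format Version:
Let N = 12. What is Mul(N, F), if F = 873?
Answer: 10476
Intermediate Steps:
Mul(N, F) = Mul(12, 873) = 10476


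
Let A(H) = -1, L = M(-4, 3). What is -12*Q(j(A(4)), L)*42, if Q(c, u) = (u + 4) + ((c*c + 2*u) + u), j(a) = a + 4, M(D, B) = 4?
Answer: -14616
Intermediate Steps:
L = 4
j(a) = 4 + a
Q(c, u) = 4 + c**2 + 4*u (Q(c, u) = (4 + u) + ((c**2 + 2*u) + u) = (4 + u) + (c**2 + 3*u) = 4 + c**2 + 4*u)
-12*Q(j(A(4)), L)*42 = -12*(4 + (4 - 1)**2 + 4*4)*42 = -12*(4 + 3**2 + 16)*42 = -12*(4 + 9 + 16)*42 = -12*29*42 = -348*42 = -14616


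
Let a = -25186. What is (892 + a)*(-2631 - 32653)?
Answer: 857189496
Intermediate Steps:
(892 + a)*(-2631 - 32653) = (892 - 25186)*(-2631 - 32653) = -24294*(-35284) = 857189496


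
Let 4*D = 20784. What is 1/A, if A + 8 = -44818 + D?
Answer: -1/39630 ≈ -2.5233e-5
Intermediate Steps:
D = 5196 (D = (¼)*20784 = 5196)
A = -39630 (A = -8 + (-44818 + 5196) = -8 - 39622 = -39630)
1/A = 1/(-39630) = -1/39630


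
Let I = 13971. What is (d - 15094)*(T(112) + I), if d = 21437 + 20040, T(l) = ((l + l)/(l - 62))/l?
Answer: 9214948708/25 ≈ 3.6860e+8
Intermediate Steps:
T(l) = 2/(-62 + l) (T(l) = ((2*l)/(-62 + l))/l = (2*l/(-62 + l))/l = 2/(-62 + l))
d = 41477
(d - 15094)*(T(112) + I) = (41477 - 15094)*(2/(-62 + 112) + 13971) = 26383*(2/50 + 13971) = 26383*(2*(1/50) + 13971) = 26383*(1/25 + 13971) = 26383*(349276/25) = 9214948708/25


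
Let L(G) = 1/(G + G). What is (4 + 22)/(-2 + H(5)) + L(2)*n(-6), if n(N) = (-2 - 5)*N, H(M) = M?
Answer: 115/6 ≈ 19.167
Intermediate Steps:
n(N) = -7*N
L(G) = 1/(2*G)
(4 + 22)/(-2 + H(5)) + L(2)*n(-6) = (4 + 22)/(-2 + 5) + ((1/2)/2)*(-7*(-6)) = 26/3 + ((1/2)*(1/2))*42 = 26*(1/3) + (1/4)*42 = 26/3 + 21/2 = 115/6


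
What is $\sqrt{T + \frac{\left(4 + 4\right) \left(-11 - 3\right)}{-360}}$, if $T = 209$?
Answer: $\frac{\sqrt{47095}}{15} \approx 14.468$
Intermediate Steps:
$\sqrt{T + \frac{\left(4 + 4\right) \left(-11 - 3\right)}{-360}} = \sqrt{209 + \frac{\left(4 + 4\right) \left(-11 - 3\right)}{-360}} = \sqrt{209 + 8 \left(-14\right) \left(- \frac{1}{360}\right)} = \sqrt{209 - - \frac{14}{45}} = \sqrt{209 + \frac{14}{45}} = \sqrt{\frac{9419}{45}} = \frac{\sqrt{47095}}{15}$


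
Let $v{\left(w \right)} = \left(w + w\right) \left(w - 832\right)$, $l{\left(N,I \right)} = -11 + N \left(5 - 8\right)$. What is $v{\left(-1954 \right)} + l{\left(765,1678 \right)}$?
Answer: $10885382$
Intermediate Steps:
$l{\left(N,I \right)} = -11 - 3 N$ ($l{\left(N,I \right)} = -11 + N \left(-3\right) = -11 - 3 N$)
$v{\left(w \right)} = 2 w \left(-832 + w\right)$
$v{\left(-1954 \right)} + l{\left(765,1678 \right)} = 2 \left(-1954\right) \left(-832 - 1954\right) - 2306 = 2 \left(-1954\right) \left(-2786\right) - 2306 = 10887688 - 2306 = 10885382$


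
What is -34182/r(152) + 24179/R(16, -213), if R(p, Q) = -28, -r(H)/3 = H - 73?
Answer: -1591109/2212 ≈ -719.31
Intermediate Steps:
r(H) = 219 - 3*H (r(H) = -3*(H - 73) = -3*(-73 + H) = 219 - 3*H)
-34182/r(152) + 24179/R(16, -213) = -34182/(219 - 3*152) + 24179/(-28) = -34182/(219 - 456) + 24179*(-1/28) = -34182/(-237) - 24179/28 = -34182*(-1/237) - 24179/28 = 11394/79 - 24179/28 = -1591109/2212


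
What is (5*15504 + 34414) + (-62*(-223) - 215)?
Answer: 125545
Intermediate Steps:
(5*15504 + 34414) + (-62*(-223) - 215) = (77520 + 34414) + (13826 - 215) = 111934 + 13611 = 125545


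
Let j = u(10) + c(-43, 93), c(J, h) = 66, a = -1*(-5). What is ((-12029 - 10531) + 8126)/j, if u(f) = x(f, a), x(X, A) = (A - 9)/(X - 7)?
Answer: -21651/97 ≈ -223.21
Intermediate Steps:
a = 5
x(X, A) = (-9 + A)/(-7 + X)
u(f) = -4/(-7 + f) (u(f) = (-9 + 5)/(-7 + f) = -4/(-7 + f))
j = 194/3 (j = -4/(-7 + 10) + 66 = -4/3 + 66 = 194/3 ≈ 64.667)
((-12029 - 10531) + 8126)/j = ((-12029 - 10531) + 8126)/(194/3) = (-22560 + 8126)*(3/194) = -14434*3/194 = -21651/97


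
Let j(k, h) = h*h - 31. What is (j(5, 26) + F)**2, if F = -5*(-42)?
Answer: 731025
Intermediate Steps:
j(k, h) = -31 + h**2 (j(k, h) = h**2 - 31 = -31 + h**2)
F = 210
(j(5, 26) + F)**2 = ((-31 + 26**2) + 210)**2 = ((-31 + 676) + 210)**2 = (645 + 210)**2 = 855**2 = 731025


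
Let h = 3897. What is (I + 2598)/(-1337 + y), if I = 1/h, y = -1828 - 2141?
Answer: -10124407/20677482 ≈ -0.48963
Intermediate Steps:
y = -3969
I = 1/3897 ≈ 0.00025661
(I + 2598)/(-1337 + y) = (1/3897 + 2598)/(-1337 - 3969) = (10124407/3897)/(-5306) = (10124407/3897)*(-1/5306) = -10124407/20677482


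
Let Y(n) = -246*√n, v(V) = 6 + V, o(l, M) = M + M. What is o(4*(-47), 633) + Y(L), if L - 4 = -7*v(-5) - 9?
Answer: 1266 - 492*I*√3 ≈ 1266.0 - 852.17*I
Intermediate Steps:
o(l, M) = 2*M
L = -12 (L = 4 + (-7*(6 - 5) - 9) = 4 + (-7*1 - 9) = 4 + (-7 - 9) = 4 - 16 = -12)
o(4*(-47), 633) + Y(L) = 2*633 - 492*I*√3 = 1266 - 492*I*√3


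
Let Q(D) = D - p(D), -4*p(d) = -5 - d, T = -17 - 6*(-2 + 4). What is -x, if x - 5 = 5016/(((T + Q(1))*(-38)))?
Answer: -559/59 ≈ -9.4746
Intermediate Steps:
T = -29 (T = -17 - 6*2 = -17 - 1*12 = -17 - 12 = -29)
p(d) = 5/4 + d/4 (p(d) = -(-5 - d)/4 = 5/4 + d/4)
Q(D) = -5/4 + 3*D/4 (Q(D) = D - (5/4 + D/4) = D + (-5/4 - D/4) = -5/4 + 3*D/4)
x = 559/59 (x = 5 + 5016/(((-29 + (-5/4 + (3/4)*1))*(-38))) = 5 + 5016/(((-29 + (-5/4 + 3/4))*(-38))) = 5 + 5016/(((-29 - 1/2)*(-38))) = 5 + 5016/((-59/2*(-38))) = 5 + 5016/1121 = 5 + 5016*(1/1121) = 5 + 264/59 = 559/59 ≈ 9.4746)
-x = -1*559/59 = -559/59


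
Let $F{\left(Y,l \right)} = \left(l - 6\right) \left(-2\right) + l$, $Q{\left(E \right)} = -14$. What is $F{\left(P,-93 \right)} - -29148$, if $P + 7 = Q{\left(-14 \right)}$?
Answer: $29253$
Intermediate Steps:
$P = -21$ ($P = -7 - 14 = -21$)
$F{\left(Y,l \right)} = 12 - l$ ($F{\left(Y,l \right)} = \left(l - 6\right) \left(-2\right) + l = \left(-6 + l\right) \left(-2\right) + l = \left(12 - 2 l\right) + l = 12 - l$)
$F{\left(P,-93 \right)} - -29148 = \left(12 - -93\right) - -29148 = \left(12 + 93\right) + 29148 = 105 + 29148 = 29253$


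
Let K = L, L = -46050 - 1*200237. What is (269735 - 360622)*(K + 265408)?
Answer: -1737850327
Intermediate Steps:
L = -246287 (L = -46050 - 200237 = -246287)
K = -246287
(269735 - 360622)*(K + 265408) = (269735 - 360622)*(-246287 + 265408) = -90887*19121 = -1737850327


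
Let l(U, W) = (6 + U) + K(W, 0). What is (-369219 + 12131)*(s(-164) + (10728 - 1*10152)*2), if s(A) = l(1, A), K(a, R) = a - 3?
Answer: -354231296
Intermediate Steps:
K(a, R) = -3 + a
l(U, W) = 3 + U + W (l(U, W) = (6 + U) + (-3 + W) = 3 + U + W)
s(A) = 4 + A (s(A) = 3 + 1 + A = 4 + A)
(-369219 + 12131)*(s(-164) + (10728 - 1*10152)*2) = (-369219 + 12131)*((4 - 164) + (10728 - 1*10152)*2) = -357088*(-160 + (10728 - 10152)*2) = -357088*(-160 + 576*2) = -357088*(-160 + 1152) = -357088*992 = -354231296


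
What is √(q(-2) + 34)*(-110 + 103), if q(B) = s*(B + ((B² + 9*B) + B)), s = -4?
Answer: -7*√106 ≈ -72.069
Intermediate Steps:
q(B) = -44*B - 4*B² (q(B) = -4*(B + ((B² + 9*B) + B)) = -4*(B + (B² + 10*B)) = -4*(B² + 11*B) = -44*B - 4*B²)
√(q(-2) + 34)*(-110 + 103) = √(-4*(-2)*(11 - 2) + 34)*(-110 + 103) = √(-4*(-2)*9 + 34)*(-7) = √(72 + 34)*(-7) = √106*(-7) = -7*√106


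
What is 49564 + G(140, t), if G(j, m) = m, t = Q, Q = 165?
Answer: 49729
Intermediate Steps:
t = 165
49564 + G(140, t) = 49564 + 165 = 49729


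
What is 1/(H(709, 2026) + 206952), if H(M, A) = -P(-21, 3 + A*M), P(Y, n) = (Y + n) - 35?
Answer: -1/1229429 ≈ -8.1339e-7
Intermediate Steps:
P(Y, n) = -35 + Y + n
H(M, A) = 53 - A*M (H(M, A) = -(-35 - 21 + (3 + A*M)) = -(-53 + A*M) = 53 - A*M)
1/(H(709, 2026) + 206952) = 1/((53 - 1*2026*709) + 206952) = 1/((53 - 1436434) + 206952) = 1/(-1436381 + 206952) = 1/(-1229429) = -1/1229429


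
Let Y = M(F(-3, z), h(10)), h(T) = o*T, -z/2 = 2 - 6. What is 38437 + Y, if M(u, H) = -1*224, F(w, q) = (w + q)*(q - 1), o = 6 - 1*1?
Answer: 38213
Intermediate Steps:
o = 5 (o = 6 - 1 = 5)
z = 8 (z = -2*(2 - 6) = -2*(-4) = 8)
h(T) = 5*T
F(w, q) = (-1 + q)*(q + w) (F(w, q) = (q + w)*(-1 + q) = (-1 + q)*(q + w))
M(u, H) = -224
Y = -224
38437 + Y = 38437 - 224 = 38213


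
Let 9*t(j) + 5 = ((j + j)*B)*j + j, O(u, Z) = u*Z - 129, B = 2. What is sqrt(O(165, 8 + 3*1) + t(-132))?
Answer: sqrt(84733)/3 ≈ 97.030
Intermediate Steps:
O(u, Z) = -129 + Z*u (O(u, Z) = Z*u - 129 = -129 + Z*u)
t(j) = -5/9 + j/9 + 4*j**2/9 (t(j) = -5/9 + (((j + j)*2)*j + j)/9 = -5/9 + (((2*j)*2)*j + j)/9 = -5/9 + ((4*j)*j + j)/9 = -5/9 + (4*j**2 + j)/9 = -5/9 + (j + 4*j**2)/9 = -5/9 + (j/9 + 4*j**2/9) = -5/9 + j/9 + 4*j**2/9)
sqrt(O(165, 8 + 3*1) + t(-132)) = sqrt((-129 + (8 + 3*1)*165) + (-5/9 + (1/9)*(-132) + (4/9)*(-132)**2)) = sqrt((-129 + (8 + 3)*165) + (-5/9 - 44/3 + (4/9)*17424)) = sqrt((-129 + 11*165) + (-5/9 - 44/3 + 7744)) = sqrt((-129 + 1815) + 69559/9) = sqrt(1686 + 69559/9) = sqrt(84733/9) = sqrt(84733)/3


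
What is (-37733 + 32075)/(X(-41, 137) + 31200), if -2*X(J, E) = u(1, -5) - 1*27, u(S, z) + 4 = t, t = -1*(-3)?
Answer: -2829/15607 ≈ -0.18126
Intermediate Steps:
t = 3
u(S, z) = -1 (u(S, z) = -4 + 3 = -1)
X(J, E) = 14 (X(J, E) = -(-1 - 1*27)/2 = -(-1 - 27)/2 = -½*(-28) = 14)
(-37733 + 32075)/(X(-41, 137) + 31200) = (-37733 + 32075)/(14 + 31200) = -5658/31214 = -5658*1/31214 = -2829/15607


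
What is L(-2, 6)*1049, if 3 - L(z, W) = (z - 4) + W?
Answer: 3147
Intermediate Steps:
L(z, W) = 7 - W - z (L(z, W) = 3 - ((z - 4) + W) = 3 - ((-4 + z) + W) = 3 - (-4 + W + z) = 3 + (4 - W - z) = 7 - W - z)
L(-2, 6)*1049 = (7 - 1*6 - 1*(-2))*1049 = (7 - 6 + 2)*1049 = 3*1049 = 3147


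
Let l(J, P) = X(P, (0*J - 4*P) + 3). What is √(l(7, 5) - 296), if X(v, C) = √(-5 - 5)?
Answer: √(-296 + I*√10) ≈ 0.0919 + 17.205*I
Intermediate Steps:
X(v, C) = I*√10 (X(v, C) = √(-10) = I*√10)
l(J, P) = I*√10
√(l(7, 5) - 296) = √(I*√10 - 296) = √(-296 + I*√10)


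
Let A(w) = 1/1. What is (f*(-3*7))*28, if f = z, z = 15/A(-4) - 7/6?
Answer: -8134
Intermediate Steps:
A(w) = 1
z = 83/6 (z = 15/1 - 7/6 = 15*1 - 7*⅙ = 15 - 7/6 = 83/6 ≈ 13.833)
f = 83/6 ≈ 13.833
(f*(-3*7))*28 = (83*(-3*7)/6)*28 = ((83/6)*(-21))*28 = -581/2*28 = -8134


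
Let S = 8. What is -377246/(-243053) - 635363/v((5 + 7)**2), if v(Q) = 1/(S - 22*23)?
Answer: 76904588230268/243053 ≈ 3.1641e+8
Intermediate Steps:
v(Q) = -1/498 (v(Q) = 1/(8 - 22*23) = 1/(8 - 506) = 1/(-498) = -1/498)
-377246/(-243053) - 635363/v((5 + 7)**2) = -377246/(-243053) - 635363/(-1/498) = -377246*(-1/243053) - 635363*(-498) = 377246/243053 + 316410774 = 76904588230268/243053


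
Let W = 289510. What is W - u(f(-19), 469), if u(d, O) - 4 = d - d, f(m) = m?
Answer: 289506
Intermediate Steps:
u(d, O) = 4 (u(d, O) = 4 + (d - d) = 4 + 0 = 4)
W - u(f(-19), 469) = 289510 - 1*4 = 289510 - 4 = 289506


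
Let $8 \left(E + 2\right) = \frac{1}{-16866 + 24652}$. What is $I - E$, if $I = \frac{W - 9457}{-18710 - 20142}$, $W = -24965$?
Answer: $\frac{1746016359}{605003344} \approx 2.886$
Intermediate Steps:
$E = - \frac{124575}{62288}$ ($E = -2 + \frac{1}{8 \left(-16866 + 24652\right)} = -2 + \frac{1}{8 \cdot 7786} = -2 + \frac{1}{8} \cdot \frac{1}{7786} = -2 + \frac{1}{62288} = - \frac{124575}{62288} \approx -2.0$)
$I = \frac{17211}{19426}$ ($I = \frac{-24965 - 9457}{-18710 - 20142} = - \frac{34422}{-38852} = \left(-34422\right) \left(- \frac{1}{38852}\right) = \frac{17211}{19426} \approx 0.88598$)
$I - E = \frac{17211}{19426} - - \frac{124575}{62288} = \frac{17211}{19426} + \frac{124575}{62288} = \frac{1746016359}{605003344}$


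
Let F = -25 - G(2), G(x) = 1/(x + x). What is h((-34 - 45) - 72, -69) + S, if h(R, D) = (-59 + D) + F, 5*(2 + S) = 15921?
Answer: 60579/20 ≈ 3028.9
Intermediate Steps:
G(x) = 1/(2*x)
S = 15911/5 (S = -2 + (⅕)*15921 = -2 + 15921/5 = 15911/5 ≈ 3182.2)
F = -101/4 (F = -25 - 1/(2*2) = -25 - 1*¼ = -25 - ¼ = -101/4 ≈ -25.250)
h(R, D) = -337/4 + D (h(R, D) = (-59 + D) - 101/4 = -337/4 + D)
h((-34 - 45) - 72, -69) + S = (-337/4 - 69) + 15911/5 = -613/4 + 15911/5 = 60579/20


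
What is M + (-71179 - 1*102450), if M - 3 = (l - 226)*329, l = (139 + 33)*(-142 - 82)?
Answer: -12923692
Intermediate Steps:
l = -38528 (l = 172*(-224) = -38528)
M = -12750063 (M = 3 + (-38528 - 226)*329 = 3 - 38754*329 = 3 - 12750066 = -12750063)
M + (-71179 - 1*102450) = -12750063 + (-71179 - 1*102450) = -12750063 + (-71179 - 102450) = -12750063 - 173629 = -12923692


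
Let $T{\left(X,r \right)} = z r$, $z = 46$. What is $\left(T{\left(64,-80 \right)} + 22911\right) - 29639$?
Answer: $-10408$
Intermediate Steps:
$T{\left(X,r \right)} = 46 r$
$\left(T{\left(64,-80 \right)} + 22911\right) - 29639 = \left(46 \left(-80\right) + 22911\right) - 29639 = \left(-3680 + 22911\right) - 29639 = 19231 - 29639 = -10408$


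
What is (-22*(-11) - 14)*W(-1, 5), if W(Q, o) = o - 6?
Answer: -228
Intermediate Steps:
W(Q, o) = -6 + o
(-22*(-11) - 14)*W(-1, 5) = (-22*(-11) - 14)*(-6 + 5) = (242 - 14)*(-1) = 228*(-1) = -228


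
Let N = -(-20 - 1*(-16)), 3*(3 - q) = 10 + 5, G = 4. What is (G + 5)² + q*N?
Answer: 73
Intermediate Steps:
q = -2 (q = 3 - (10 + 5)/3 = 3 - ⅓*15 = 3 - 5 = -2)
N = 4 (N = -(-20 + 16) = -1*(-4) = 4)
(G + 5)² + q*N = (4 + 5)² - 2*4 = 9² - 8 = 81 - 8 = 73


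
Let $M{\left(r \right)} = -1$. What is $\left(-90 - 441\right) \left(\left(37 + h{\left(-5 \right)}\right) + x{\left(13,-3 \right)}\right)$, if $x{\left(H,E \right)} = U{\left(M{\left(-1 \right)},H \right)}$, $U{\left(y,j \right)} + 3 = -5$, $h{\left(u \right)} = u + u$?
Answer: $-10089$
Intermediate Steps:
$h{\left(u \right)} = 2 u$
$U{\left(y,j \right)} = -8$ ($U{\left(y,j \right)} = -3 - 5 = -8$)
$x{\left(H,E \right)} = -8$
$\left(-90 - 441\right) \left(\left(37 + h{\left(-5 \right)}\right) + x{\left(13,-3 \right)}\right) = \left(-90 - 441\right) \left(\left(37 + 2 \left(-5\right)\right) - 8\right) = - 531 \left(\left(37 - 10\right) - 8\right) = - 531 \left(27 - 8\right) = \left(-531\right) 19 = -10089$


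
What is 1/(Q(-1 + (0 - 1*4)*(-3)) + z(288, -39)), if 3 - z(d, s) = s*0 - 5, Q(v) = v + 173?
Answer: 1/192 ≈ 0.0052083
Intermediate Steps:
Q(v) = 173 + v
z(d, s) = 8 (z(d, s) = 3 - (s*0 - 5) = 3 - (0 - 5) = 3 - 1*(-5) = 3 + 5 = 8)
1/(Q(-1 + (0 - 1*4)*(-3)) + z(288, -39)) = 1/((173 + (-1 + (0 - 1*4)*(-3))) + 8) = 1/((173 + (-1 + (0 - 4)*(-3))) + 8) = 1/((173 + (-1 - 4*(-3))) + 8) = 1/((173 + (-1 + 12)) + 8) = 1/((173 + 11) + 8) = 1/(184 + 8) = 1/192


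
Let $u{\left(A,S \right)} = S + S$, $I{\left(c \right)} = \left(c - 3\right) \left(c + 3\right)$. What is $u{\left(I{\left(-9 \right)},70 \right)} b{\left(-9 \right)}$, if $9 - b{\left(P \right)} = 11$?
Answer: $-280$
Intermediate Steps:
$b{\left(P \right)} = -2$ ($b{\left(P \right)} = 9 - 11 = -2$)
$I{\left(c \right)} = \left(-3 + c\right) \left(3 + c\right)$
$u{\left(A,S \right)} = 2 S$
$u{\left(I{\left(-9 \right)},70 \right)} b{\left(-9 \right)} = 2 \cdot 70 \left(-2\right) = 140 \left(-2\right) = -280$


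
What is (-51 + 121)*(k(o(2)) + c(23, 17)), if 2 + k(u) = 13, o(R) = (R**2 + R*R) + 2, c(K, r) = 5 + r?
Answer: 2310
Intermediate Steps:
o(R) = 2 + 2*R**2 (o(R) = (R**2 + R**2) + 2 = 2*R**2 + 2 = 2 + 2*R**2)
k(u) = 11 (k(u) = -2 + 13 = 11)
(-51 + 121)*(k(o(2)) + c(23, 17)) = (-51 + 121)*(11 + (5 + 17)) = 70*(11 + 22) = 70*33 = 2310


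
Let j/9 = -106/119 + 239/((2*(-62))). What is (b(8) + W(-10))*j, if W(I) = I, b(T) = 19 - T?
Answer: -374265/14756 ≈ -25.364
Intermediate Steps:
j = -374265/14756 (j = 9*(-106/119 + 239/((2*(-62)))) = 9*(-106*1/119 + 239/(-124)) = 9*(-106/119 + 239*(-1/124)) = 9*(-106/119 - 239/124) = 9*(-41585/14756) = -374265/14756 ≈ -25.364)
(b(8) + W(-10))*j = ((19 - 1*8) - 10)*(-374265/14756) = ((19 - 8) - 10)*(-374265/14756) = (11 - 10)*(-374265/14756) = 1*(-374265/14756) = -374265/14756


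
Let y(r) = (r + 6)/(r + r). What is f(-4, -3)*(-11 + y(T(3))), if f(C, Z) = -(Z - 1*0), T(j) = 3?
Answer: -57/2 ≈ -28.500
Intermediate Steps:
y(r) = (6 + r)/(2*r) (y(r) = (6 + r)/((2*r)) = (6 + r)*(1/(2*r)) = (6 + r)/(2*r))
f(C, Z) = -Z (f(C, Z) = -(Z + 0) = -Z)
f(-4, -3)*(-11 + y(T(3))) = (-1*(-3))*(-11 + (½)*(6 + 3)/3) = 3*(-11 + (½)*(⅓)*9) = 3*(-11 + 3/2) = 3*(-19/2) = -57/2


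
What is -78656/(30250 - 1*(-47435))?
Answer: -78656/77685 ≈ -1.0125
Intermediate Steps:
-78656/(30250 - 1*(-47435)) = -78656/(30250 + 47435) = -78656/77685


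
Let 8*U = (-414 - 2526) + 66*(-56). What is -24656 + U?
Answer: -50971/2 ≈ -25486.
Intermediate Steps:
U = -1659/2 (U = ((-414 - 2526) + 66*(-56))/8 = (-2940 - 3696)/8 = (1/8)*(-6636) = -1659/2 ≈ -829.50)
-24656 + U = -24656 - 1659/2 = -50971/2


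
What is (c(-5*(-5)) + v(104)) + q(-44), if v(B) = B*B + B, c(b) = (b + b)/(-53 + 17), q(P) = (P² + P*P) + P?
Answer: 265439/18 ≈ 14747.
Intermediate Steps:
q(P) = P + 2*P² (q(P) = (P² + P²) + P = 2*P² + P = P + 2*P²)
c(b) = -b/18 (c(b) = (2*b)/(-36) = (2*b)*(-1/36) = -b/18)
v(B) = B + B² (v(B) = B² + B = B + B²)
(c(-5*(-5)) + v(104)) + q(-44) = (-(-5)*(-5)/18 + 104*(1 + 104)) - 44*(1 + 2*(-44)) = (-1/18*25 + 104*105) - 44*(1 - 88) = (-25/18 + 10920) - 44*(-87) = 196535/18 + 3828 = 265439/18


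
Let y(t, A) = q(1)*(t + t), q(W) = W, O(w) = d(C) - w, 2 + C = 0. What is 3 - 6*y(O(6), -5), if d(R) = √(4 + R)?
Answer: 75 - 12*√2 ≈ 58.029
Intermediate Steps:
C = -2 (C = -2 + 0 = -2)
O(w) = √2 - w (O(w) = √(4 - 2) - w = √2 - w)
y(t, A) = 2*t (y(t, A) = 1*(t + t) = 1*(2*t) = 2*t)
3 - 6*y(O(6), -5) = 3 - 12*(√2 - 1*6) = 3 - 12*(√2 - 6) = 3 - 12*(-6 + √2) = 3 - 6*(-12 + 2*√2) = 3 + (72 - 12*√2) = 75 - 12*√2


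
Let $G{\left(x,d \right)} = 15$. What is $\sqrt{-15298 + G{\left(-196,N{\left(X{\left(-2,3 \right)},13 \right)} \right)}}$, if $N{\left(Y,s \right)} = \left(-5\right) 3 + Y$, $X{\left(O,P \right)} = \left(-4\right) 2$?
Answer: $i \sqrt{15283} \approx 123.62 i$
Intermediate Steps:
$X{\left(O,P \right)} = -8$
$N{\left(Y,s \right)} = -15 + Y$
$\sqrt{-15298 + G{\left(-196,N{\left(X{\left(-2,3 \right)},13 \right)} \right)}} = \sqrt{-15298 + 15} = \sqrt{-15283} = i \sqrt{15283}$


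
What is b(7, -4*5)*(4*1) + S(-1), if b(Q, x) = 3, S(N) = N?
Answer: 11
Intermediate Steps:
b(7, -4*5)*(4*1) + S(-1) = 3*(4*1) - 1 = 3*4 - 1 = 12 - 1 = 11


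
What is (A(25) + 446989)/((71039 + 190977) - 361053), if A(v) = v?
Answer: -447014/99037 ≈ -4.5136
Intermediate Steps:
(A(25) + 446989)/((71039 + 190977) - 361053) = (25 + 446989)/((71039 + 190977) - 361053) = 447014/(262016 - 361053) = 447014/(-99037) = 447014*(-1/99037) = -447014/99037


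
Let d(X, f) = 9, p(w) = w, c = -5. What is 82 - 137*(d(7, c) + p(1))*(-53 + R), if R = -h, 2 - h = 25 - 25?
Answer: 75432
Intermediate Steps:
h = 2 (h = 2 - (25 - 25) = 2 - 1*0 = 2 + 0 = 2)
R = -2 (R = -1*2 = -2)
82 - 137*(d(7, c) + p(1))*(-53 + R) = 82 - 137*(9 + 1)*(-53 - 2) = 82 - 1370*(-55) = 82 - 137*(-550) = 82 + 75350 = 75432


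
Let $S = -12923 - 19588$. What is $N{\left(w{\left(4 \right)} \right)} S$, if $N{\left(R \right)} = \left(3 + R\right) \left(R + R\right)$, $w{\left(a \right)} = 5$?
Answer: $-2600880$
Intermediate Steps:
$N{\left(R \right)} = 2 R \left(3 + R\right)$ ($N{\left(R \right)} = \left(3 + R\right) 2 R = 2 R \left(3 + R\right)$)
$S = -32511$ ($S = -12923 - 19588 = -32511$)
$N{\left(w{\left(4 \right)} \right)} S = 2 \cdot 5 \left(3 + 5\right) \left(-32511\right) = 2 \cdot 5 \cdot 8 \left(-32511\right) = 80 \left(-32511\right) = -2600880$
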